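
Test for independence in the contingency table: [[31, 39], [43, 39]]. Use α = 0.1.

χ² = 1.005. df = 1, critical = 2.706. Fail to reject H₀. No evidence of dependence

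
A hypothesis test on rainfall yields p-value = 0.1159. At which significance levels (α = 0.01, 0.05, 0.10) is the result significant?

p = 0.1159. Not significant at any of the given levels.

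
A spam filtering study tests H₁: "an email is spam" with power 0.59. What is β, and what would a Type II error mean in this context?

β = 1 - power = 1 - 0.59 = 0.41. A Type II error is failing to reject H₀ when H₀ is false (false negative) — here, failing to conclude that an email is spam when in fact it is true. Consequence: a spam email lands in the inbox.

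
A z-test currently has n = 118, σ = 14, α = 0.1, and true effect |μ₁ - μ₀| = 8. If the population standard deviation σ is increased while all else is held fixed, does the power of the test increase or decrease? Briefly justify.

Power decreases: a larger σ inflates the standard error σ/√n, pulling the sampling distribution under H₁ back toward the critical value.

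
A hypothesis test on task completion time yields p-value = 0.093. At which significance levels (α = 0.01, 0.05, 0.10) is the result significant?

p = 0.093. Significant at: α = 0.1.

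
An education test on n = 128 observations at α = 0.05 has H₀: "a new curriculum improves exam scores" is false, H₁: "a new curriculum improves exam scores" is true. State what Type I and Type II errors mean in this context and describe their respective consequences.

Type I (false positive): concluding that a new curriculum improves exam scores when it is not — adopting a curriculum that gives no real benefit — disruption for nothing. Type II (false negative): failing to conclude that a new curriculum improves exam scores when it is — keeping the old curriculum when the new one would have helped students. Which is costlier depends on domain priorities and is a judgement call rather than a statistical fact.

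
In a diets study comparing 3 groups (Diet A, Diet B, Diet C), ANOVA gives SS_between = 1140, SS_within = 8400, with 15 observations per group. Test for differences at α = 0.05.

df_between = 2, df_within = 42. F = MS_between/MS_within = 570.0/200.0 = 2.85. F_crit ≈ 3.22. Fail to reject H₀.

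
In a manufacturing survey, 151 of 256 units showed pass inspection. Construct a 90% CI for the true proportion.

p̂ = 0.59. CI = p̂ ± z*√(p̂(1-p̂)/n) = (0.539, 0.64)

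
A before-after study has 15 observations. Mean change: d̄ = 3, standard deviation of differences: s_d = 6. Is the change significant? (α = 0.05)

t = d̄/(s_d/√n) = 3/(6/√15) = 1.936. df = 14, critical t = ±2.145. Fail to reject H₀.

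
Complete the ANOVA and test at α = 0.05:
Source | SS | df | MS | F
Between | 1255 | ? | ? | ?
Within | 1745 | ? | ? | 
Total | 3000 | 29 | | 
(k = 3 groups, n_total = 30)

df_between = 2, df_within = 27. MS_between = 627.5, MS_within = 64.63. F = 9.709, F_crit ≈ 3.354. Reject H₀.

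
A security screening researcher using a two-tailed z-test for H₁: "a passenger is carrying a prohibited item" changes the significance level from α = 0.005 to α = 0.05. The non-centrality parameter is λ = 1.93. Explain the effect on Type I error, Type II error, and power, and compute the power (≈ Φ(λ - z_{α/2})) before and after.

Increasing α from 0.005 to 0.05:
• Type I error rate increases (α is the Type I rate by definition).
• Critical value moves from z_{α/2} = 2.807 to 1.96, so power = Φ(λ - z_{α/2}) goes from Φ(1.93 - 2.807) = 0.19 to Φ(1.93 - 1.96) = 0.488.
• Type II error rate β = 1 - power therefore decreases (0.81 → 0.512).
Appropriate when false negatives are costly — here, letting a prohibited item through — security breach.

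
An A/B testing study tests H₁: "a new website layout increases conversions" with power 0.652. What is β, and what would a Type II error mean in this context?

β = 1 - power = 1 - 0.652 = 0.348. A Type II error is failing to reject H₀ when H₀ is false (false negative) — here, failing to conclude that a new website layout increases conversions when in fact it is true. Consequence: discarding a layout that would have improved conversions — lost revenue.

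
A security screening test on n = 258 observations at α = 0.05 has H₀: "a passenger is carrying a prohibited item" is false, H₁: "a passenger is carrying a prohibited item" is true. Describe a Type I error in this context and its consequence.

Type I error: rejecting H₀ when it is true — concluding that a passenger is carrying a prohibited item when in fact it is not. Consequence: detaining an innocent passenger — delay and inconvenience.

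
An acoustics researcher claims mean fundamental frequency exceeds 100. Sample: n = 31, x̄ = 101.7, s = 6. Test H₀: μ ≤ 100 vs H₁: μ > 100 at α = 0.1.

t = (101.7 - 100)/(6/√31) = 1.578, df = 30. Critical t = 1.31. Reject H₀.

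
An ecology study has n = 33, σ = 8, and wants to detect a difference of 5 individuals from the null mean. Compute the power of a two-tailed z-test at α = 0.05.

SE = σ/√n = 8/√33 = 1.393. Non-centrality λ = d/SE = 5/1.393 = 3.59. Power ≈ Φ(λ - z_{α/2}) = Φ(3.59 - 1.96) = Φ(1.63) = 0.948.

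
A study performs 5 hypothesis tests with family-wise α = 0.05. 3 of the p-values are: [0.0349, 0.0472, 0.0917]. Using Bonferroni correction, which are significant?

Bonferroni α = 0.05/5 = 0.01. None of the given p-values are significant.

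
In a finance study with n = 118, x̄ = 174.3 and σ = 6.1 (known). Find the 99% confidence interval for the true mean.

CI = x̄ ± z*(σ/√n) = 174.3 ± 2.576(6.1/√118) = 174.3 ± 1.45 = (172.85, 175.75)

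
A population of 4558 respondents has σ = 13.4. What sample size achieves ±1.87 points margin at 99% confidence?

Without FPC: n₀ = (2.576×13.4/1.87)² = 340.736. With FPC: n = n₀N/(n₀+N-1) = 317.1 → n = 318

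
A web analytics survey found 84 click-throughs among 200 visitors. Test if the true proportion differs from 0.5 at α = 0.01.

p̂ = 0.42, p₀ = 0.5. z = (p̂ - p₀)/√(p₀(1-p₀)/n) = -2.263. Critical: ±2.576. Fail to reject H₀.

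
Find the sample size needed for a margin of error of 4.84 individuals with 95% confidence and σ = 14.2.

n = (z*σ/E)² = (1.96×14.2/4.84)² = 33.1 → n = 34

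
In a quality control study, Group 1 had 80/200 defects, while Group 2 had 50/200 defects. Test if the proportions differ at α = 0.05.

p̂₁ = 0.4, p̂₂ = 0.25, pooled p̂ = 0.325. z = 3.203. Critical: ±1.96. Reject H₀.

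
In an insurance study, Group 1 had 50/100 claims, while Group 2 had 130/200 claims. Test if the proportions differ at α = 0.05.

p̂₁ = 0.5, p̂₂ = 0.65, pooled p̂ = 0.6. z = -2.5. Critical: ±1.96. Reject H₀.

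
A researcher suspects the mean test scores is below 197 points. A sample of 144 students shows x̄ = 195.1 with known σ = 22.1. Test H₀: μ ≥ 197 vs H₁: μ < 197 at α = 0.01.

z = -1.032. Critical value: -2.33. Fail to reject H₀.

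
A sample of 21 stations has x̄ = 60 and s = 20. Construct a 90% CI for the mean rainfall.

CI = x̄ ± t*(s/√n) = 60 ± 1.725(20/√21) = (52.47, 67.53)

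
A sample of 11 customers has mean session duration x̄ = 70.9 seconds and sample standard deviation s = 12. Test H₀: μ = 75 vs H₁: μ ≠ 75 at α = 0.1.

t = (x̄ - μ₀)/(s/√n) = (70.9 - 75)/(12/√11) = -1.133. df = 10, critical t = ±1.812. Fail to reject H₀.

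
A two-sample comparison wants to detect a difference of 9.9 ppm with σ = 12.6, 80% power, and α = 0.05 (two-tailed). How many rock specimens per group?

n per group = 2(z_α/2 + z_β)²σ²/d² = 2×(1.96 + 0.84)²×12.6²/9.9² = 25.4 → n = 26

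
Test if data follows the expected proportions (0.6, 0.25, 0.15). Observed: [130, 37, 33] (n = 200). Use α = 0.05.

Expected: [120.0, 50.0, 30.0]. χ² = 4.513. df = 2, critical = 5.991. Fail to reject H₀.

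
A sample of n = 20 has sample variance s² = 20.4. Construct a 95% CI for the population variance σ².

df = 19. χ²_{0.025} = 32.852, χ²_{0.975} = 8.907. CI for σ² = ((n-1)s²/χ²_{α/2}, (n-1)s²/χ²_{1-α/2}) = (19·20.4/32.852, 19·20.4/8.907) = (11.8, 43.52)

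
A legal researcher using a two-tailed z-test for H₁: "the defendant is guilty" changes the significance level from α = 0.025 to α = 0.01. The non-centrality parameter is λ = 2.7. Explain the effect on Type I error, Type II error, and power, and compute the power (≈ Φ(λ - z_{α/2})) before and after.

Decreasing α from 0.025 to 0.01:
• Type I error rate decreases (α is the Type I rate by definition).
• Critical value moves from z_{α/2} = 2.241 to 2.576, so power = Φ(λ - z_{α/2}) goes from Φ(2.7 - 2.241) = 0.677 to Φ(2.7 - 2.576) = 0.549.
• Type II error rate β = 1 - power therefore increases (0.323 → 0.451).
Appropriate when false positives are costly — here, convicting an innocent person.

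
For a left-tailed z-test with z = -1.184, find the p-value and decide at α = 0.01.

p = P(Z < -1.184) = Φ(-1.184) ≈ 0.1182. Since p ≥ 0.01, fail to reject H₀ (not significant) at α = 0.01.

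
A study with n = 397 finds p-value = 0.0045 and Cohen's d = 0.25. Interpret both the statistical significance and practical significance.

Statistically significant (p = 0.0045 < 0.05). Cohen's d = 0.25 indicates a small effect size. Both statistical and practical significance should be considered.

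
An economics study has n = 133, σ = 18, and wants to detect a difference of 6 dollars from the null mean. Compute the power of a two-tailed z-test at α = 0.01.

SE = σ/√n = 18/√133 = 1.561. Non-centrality λ = d/SE = 6/1.561 = 3.844. Power ≈ Φ(λ - z_{α/2}) = Φ(3.844 - 2.576) = Φ(1.268) = 0.898.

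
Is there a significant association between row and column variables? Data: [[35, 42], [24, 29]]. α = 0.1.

χ² = 0.0. df = 1, critical = 2.706. Fail to reject H₀. No evidence of dependence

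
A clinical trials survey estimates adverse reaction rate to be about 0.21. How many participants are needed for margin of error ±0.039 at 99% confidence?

n = z²p(1-p)/E² = 2.576²×0.21×0.79/0.039² = 723.8 → n = 724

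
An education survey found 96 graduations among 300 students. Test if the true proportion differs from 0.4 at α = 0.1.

p̂ = 0.32, p₀ = 0.4. z = (p̂ - p₀)/√(p₀(1-p₀)/n) = -2.828. Critical: ±1.645. Reject H₀.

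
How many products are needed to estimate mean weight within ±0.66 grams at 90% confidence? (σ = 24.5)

n = (z*σ/E)² = (1.645×24.5/0.66)² = 3728.9 → n = 3729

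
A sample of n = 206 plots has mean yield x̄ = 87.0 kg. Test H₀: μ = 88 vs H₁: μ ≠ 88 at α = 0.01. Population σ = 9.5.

z = (x̄ - μ₀)/(σ/√n) = (87.0 - 88)/(9.5/√206) = -1.511. Critical value: ±2.576. Since |-1.511| ≤ 2.576, Fail to reject H₀.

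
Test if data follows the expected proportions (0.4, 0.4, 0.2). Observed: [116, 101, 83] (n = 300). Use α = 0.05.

Expected: [120.0, 120.0, 60.0]. χ² = 11.958. df = 2, critical = 5.991. Reject H₀.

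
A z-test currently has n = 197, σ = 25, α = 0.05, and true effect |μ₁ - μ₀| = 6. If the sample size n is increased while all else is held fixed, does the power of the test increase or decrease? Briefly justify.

Power increases: a larger n shrinks the standard error σ/√n, moving the sampling distribution under H₁ further from the critical value.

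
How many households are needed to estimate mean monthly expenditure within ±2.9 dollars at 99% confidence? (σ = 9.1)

n = (z*σ/E)² = (2.576×9.1/2.9)² = 65.3 → n = 66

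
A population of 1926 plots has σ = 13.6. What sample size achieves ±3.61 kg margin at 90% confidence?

Without FPC: n₀ = (1.645×13.6/3.61)² = 38.406. With FPC: n = n₀N/(n₀+N-1) = 37.7 → n = 38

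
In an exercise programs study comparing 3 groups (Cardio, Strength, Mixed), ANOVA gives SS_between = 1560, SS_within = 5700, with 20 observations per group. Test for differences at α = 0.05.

df_between = 2, df_within = 57. F = MS_between/MS_within = 780.0/100.0 = 7.8. F_crit ≈ 3.159. Reject H₀. At least one mean differs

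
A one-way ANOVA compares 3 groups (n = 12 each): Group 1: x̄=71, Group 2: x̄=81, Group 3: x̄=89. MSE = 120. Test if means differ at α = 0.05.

Grand mean = 80.33. SS_between = 1952.0, MS_between = 976.0. F = 8.133, F_crit ≈ 3.285. Reject H₀.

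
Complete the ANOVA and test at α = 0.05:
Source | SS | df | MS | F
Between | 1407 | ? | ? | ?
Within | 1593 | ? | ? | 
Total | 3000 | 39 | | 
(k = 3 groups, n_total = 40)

df_between = 2, df_within = 37. MS_between = 703.5, MS_within = 43.05. F = 16.34, F_crit ≈ 3.252. Reject H₀.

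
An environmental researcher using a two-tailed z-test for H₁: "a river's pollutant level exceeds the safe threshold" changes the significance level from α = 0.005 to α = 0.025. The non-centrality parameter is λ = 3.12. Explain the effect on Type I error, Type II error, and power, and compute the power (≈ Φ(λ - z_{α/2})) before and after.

Increasing α from 0.005 to 0.025:
• Type I error rate increases (α is the Type I rate by definition).
• Critical value moves from z_{α/2} = 2.807 to 2.241, so power = Φ(λ - z_{α/2}) goes from Φ(3.12 - 2.807) = 0.623 to Φ(3.12 - 2.241) = 0.81.
• Type II error rate β = 1 - power therefore decreases (0.377 → 0.19).
Appropriate when false negatives are costly — here, allowing unsafe pollution to continue.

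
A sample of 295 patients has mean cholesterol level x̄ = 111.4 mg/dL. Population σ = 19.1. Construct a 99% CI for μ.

CI = x̄ ± z*(σ/√n) = 111.4 ± 2.576(19.1/√295) = 111.4 ± 2.86 = (108.54, 114.26)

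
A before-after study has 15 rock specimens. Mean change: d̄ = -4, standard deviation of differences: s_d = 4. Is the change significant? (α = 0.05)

t = d̄/(s_d/√n) = -4/(4/√15) = -3.873. df = 14, critical t = ±2.145. Reject H₀.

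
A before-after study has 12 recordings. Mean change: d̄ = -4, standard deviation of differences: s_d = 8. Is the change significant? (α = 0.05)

t = d̄/(s_d/√n) = -4/(8/√12) = -1.732. df = 11, critical t = ±2.201. Fail to reject H₀.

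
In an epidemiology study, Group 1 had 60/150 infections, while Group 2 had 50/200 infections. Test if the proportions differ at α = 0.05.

p̂₁ = 0.4, p̂₂ = 0.25, pooled p̂ = 0.314. z = 2.991. Critical: ±1.96. Reject H₀.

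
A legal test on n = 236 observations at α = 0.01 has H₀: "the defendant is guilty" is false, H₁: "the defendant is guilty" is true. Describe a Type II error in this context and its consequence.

Type II error: failing to reject H₀ when it is false — concluding that the defendant is guilty is not supported when in fact it is. Consequence: acquitting a guilty person.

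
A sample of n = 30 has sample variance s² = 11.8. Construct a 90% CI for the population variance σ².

df = 29. χ²_{0.05} = 42.557, χ²_{0.95} = 17.708. CI for σ² = ((n-1)s²/χ²_{α/2}, (n-1)s²/χ²_{1-α/2}) = (29·11.8/42.557, 29·11.8/17.708) = (8.04, 19.32)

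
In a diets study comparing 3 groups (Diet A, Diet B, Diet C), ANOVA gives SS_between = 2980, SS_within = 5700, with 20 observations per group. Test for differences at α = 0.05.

df_between = 2, df_within = 57. F = MS_between/MS_within = 1490.0/100.0 = 14.9. F_crit ≈ 3.159. Reject H₀. At least one mean differs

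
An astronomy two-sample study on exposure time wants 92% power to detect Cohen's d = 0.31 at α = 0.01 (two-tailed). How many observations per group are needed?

z_{α/2} = 2.576, z_β = Φ⁻¹(0.92) = 1.405. For small effect (d = 0.31): n per group = 2(z_{α/2} + z_β)²/d² = 2(2.576 + 1.405)²/0.31² = 329.8 → 330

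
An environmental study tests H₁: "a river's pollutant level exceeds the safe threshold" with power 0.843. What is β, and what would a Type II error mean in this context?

β = 1 - power = 1 - 0.843 = 0.157. A Type II error is failing to reject H₀ when H₀ is false (false negative) — here, failing to conclude that a river's pollutant level exceeds the safe threshold when in fact it is true. Consequence: allowing unsafe pollution to continue.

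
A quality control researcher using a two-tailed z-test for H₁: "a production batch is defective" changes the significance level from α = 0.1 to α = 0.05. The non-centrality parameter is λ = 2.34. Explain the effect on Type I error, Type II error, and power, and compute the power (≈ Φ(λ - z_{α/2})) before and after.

Decreasing α from 0.1 to 0.05:
• Type I error rate decreases (α is the Type I rate by definition).
• Critical value moves from z_{α/2} = 1.645 to 1.96, so power = Φ(λ - z_{α/2}) goes from Φ(2.34 - 1.645) = 0.756 to Φ(2.34 - 1.96) = 0.648.
• Type II error rate β = 1 - power therefore increases (0.244 → 0.352).
Appropriate when false positives are costly — here, scrapping a good batch — wasted material and cost for no reason.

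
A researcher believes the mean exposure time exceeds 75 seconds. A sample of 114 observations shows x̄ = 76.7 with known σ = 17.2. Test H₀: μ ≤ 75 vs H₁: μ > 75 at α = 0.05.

z = 1.055. Critical value: 1.645. Fail to reject H₀.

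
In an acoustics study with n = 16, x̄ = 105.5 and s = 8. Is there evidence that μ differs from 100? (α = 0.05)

t = (x̄ - μ₀)/(s/√n) = (105.5 - 100)/(8/√16) = 2.75. df = 15, critical t = ±2.131. Reject H₀.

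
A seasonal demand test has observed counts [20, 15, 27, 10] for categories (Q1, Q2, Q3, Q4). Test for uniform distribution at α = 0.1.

Expected = 18 each. χ² = Σ(O-E)²/E = 8.778. df = 3, critical value = 6.251. Reject H₀.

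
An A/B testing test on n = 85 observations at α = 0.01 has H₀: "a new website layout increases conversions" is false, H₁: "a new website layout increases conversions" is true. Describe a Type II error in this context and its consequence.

Type II error: failing to reject H₀ when it is false — concluding that a new website layout increases conversions is not supported when in fact it is. Consequence: discarding a layout that would have improved conversions — lost revenue.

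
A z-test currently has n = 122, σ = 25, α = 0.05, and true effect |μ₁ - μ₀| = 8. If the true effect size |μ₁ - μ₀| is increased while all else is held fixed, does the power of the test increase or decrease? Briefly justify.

Power increases: a larger true effect increases the non-centrality λ = |μ₁ - μ₀|/(σ/√n).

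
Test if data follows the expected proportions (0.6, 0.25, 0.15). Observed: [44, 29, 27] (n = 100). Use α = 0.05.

Expected: [60.0, 25.0, 15.0]. χ² = 14.507. df = 2, critical = 5.991. Reject H₀.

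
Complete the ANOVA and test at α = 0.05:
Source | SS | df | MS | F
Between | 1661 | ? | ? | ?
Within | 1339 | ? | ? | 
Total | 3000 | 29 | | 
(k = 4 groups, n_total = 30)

df_between = 3, df_within = 26. MS_between = 553.67, MS_within = 51.5. F = 10.751, F_crit ≈ 2.975. Reject H₀.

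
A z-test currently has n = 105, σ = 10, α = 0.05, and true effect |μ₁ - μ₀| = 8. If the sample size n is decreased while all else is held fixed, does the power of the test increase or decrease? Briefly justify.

Power decreases: a smaller n inflates the standard error σ/√n, pulling the sampling distribution under H₁ back toward the critical value.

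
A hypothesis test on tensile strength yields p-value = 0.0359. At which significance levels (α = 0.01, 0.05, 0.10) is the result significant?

p = 0.0359. Significant at: α = 0.05, 0.1.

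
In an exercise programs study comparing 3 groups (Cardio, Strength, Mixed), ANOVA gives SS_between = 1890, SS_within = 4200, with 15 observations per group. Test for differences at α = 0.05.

df_between = 2, df_within = 42. F = MS_between/MS_within = 945.0/100.0 = 9.45. F_crit ≈ 3.22. Reject H₀. At least one mean differs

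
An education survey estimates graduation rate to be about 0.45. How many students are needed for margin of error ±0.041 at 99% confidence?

n = z²p(1-p)/E² = 2.576²×0.45×0.55/0.041² = 977.01 → n = 978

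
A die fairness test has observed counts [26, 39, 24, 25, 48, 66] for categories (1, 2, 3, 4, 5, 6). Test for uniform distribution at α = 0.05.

Expected = 38 each. χ² = Σ(O-E)²/E = 36.684. df = 5, critical value = 11.07. Reject H₀.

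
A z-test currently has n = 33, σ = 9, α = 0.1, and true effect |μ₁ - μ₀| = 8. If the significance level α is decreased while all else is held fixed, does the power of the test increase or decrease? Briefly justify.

Power decreases: a smaller α raises the critical value, so less of the H₁ sampling distribution falls in the rejection region.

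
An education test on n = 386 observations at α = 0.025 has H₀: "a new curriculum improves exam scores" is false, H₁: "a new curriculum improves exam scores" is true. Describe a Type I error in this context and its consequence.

Type I error: rejecting H₀ when it is true — concluding that a new curriculum improves exam scores when in fact it is not. Consequence: adopting a curriculum that gives no real benefit — disruption for nothing.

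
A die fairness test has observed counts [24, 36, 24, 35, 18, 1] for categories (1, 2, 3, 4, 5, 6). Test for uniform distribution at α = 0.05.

Expected = 23 each. χ² = Σ(O-E)²/E = 35.826. df = 5, critical value = 11.07. Reject H₀.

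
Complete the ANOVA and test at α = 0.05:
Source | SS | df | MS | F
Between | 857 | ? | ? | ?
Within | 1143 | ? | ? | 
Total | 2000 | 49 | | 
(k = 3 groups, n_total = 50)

df_between = 2, df_within = 47. MS_between = 428.5, MS_within = 24.32. F = 17.62, F_crit ≈ 3.195. Reject H₀.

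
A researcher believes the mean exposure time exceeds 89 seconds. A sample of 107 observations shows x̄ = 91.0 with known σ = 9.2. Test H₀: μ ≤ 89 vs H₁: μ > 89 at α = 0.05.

z = 2.249. Critical value: 1.645. Reject H₀.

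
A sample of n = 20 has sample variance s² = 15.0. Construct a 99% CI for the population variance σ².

df = 19. χ²_{0.005} = 38.582, χ²_{0.995} = 6.844. CI for σ² = ((n-1)s²/χ²_{α/2}, (n-1)s²/χ²_{1-α/2}) = (19·15.0/38.582, 19·15.0/6.844) = (7.39, 41.64)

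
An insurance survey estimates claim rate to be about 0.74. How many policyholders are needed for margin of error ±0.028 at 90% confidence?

n = z²p(1-p)/E² = 1.645²×0.74×0.26/0.028² = 664.1 → n = 665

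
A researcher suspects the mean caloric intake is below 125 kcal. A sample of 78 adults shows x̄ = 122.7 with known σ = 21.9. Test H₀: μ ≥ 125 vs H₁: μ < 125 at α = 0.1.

z = -0.928. Critical value: -1.28. Fail to reject H₀.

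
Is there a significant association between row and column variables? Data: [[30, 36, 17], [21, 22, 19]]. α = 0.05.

χ² = 2.081. df = 2, critical = 5.991. Fail to reject H₀. No evidence of dependence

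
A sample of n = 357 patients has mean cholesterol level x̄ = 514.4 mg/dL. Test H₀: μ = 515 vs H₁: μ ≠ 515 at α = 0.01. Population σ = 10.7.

z = (x̄ - μ₀)/(σ/√n) = (514.4 - 515)/(10.7/√357) = -1.06. Critical value: ±2.576. Since |-1.06| ≤ 2.576, Fail to reject H₀.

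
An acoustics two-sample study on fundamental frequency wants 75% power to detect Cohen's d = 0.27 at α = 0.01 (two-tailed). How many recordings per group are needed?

z_{α/2} = 2.576, z_β = Φ⁻¹(0.75) = 0.674. For small effect (d = 0.27): n per group = 2(z_{α/2} + z_β)²/d² = 2(2.576 + 0.674)²/0.27² = 289.8 → 290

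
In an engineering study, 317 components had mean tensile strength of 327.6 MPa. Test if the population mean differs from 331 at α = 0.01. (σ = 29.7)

z = (x̄ - μ₀)/(σ/√n) = (327.6 - 331)/(29.7/√317) = -2.038. Critical value: ±2.576. Since |-2.038| ≤ 2.576, Fail to reject H₀.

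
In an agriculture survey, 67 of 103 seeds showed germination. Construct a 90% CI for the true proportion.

p̂ = 0.65. CI = p̂ ± z*√(p̂(1-p̂)/n) = (0.573, 0.728)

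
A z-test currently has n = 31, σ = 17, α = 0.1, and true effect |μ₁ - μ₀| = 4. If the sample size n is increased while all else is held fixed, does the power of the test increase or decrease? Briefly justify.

Power increases: a larger n shrinks the standard error σ/√n, moving the sampling distribution under H₁ further from the critical value.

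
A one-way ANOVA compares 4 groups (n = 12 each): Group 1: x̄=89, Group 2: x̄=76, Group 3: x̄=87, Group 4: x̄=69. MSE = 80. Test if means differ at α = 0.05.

Grand mean = 80.25. SS_between = 3201.0, MS_between = 1067.0. F = 13.338, F_crit ≈ 2.816. Reject H₀.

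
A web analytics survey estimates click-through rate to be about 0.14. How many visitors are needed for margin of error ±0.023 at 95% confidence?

n = z²p(1-p)/E² = 1.96²×0.14×0.86/0.023² = 874.3 → n = 875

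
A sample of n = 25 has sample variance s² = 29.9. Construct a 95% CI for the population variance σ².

df = 24. χ²_{0.025} = 39.364, χ²_{0.975} = 12.401. CI for σ² = ((n-1)s²/χ²_{α/2}, (n-1)s²/χ²_{1-α/2}) = (24·29.9/39.364, 24·29.9/12.401) = (18.23, 57.87)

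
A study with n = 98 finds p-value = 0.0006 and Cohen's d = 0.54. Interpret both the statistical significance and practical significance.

Statistically significant (p = 0.0006 < 0.05). Cohen's d = 0.54 indicates a medium effect size. Both statistical and practical significance should be considered.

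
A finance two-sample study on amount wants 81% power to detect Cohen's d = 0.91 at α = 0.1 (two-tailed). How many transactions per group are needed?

z_{α/2} = 1.645, z_β = Φ⁻¹(0.81) = 0.878. For large effect (d = 0.91): n per group = 2(z_{α/2} + z_β)²/d² = 2(1.645 + 0.878)²/0.91² = 15.4 → 16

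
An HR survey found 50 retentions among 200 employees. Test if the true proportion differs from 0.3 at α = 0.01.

p̂ = 0.25, p₀ = 0.3. z = (p̂ - p₀)/√(p₀(1-p₀)/n) = -1.543. Critical: ±2.576. Fail to reject H₀.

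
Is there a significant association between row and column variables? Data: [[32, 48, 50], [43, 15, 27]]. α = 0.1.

χ² = 17.1. df = 2, critical = 4.605. Reject H₀. Variables are dependent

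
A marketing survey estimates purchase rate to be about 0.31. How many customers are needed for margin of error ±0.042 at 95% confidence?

n = z²p(1-p)/E² = 1.96²×0.31×0.69/0.042² = 465.8 → n = 466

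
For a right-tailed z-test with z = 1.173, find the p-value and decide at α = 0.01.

p = P(Z > 1.173) = 1 - Φ(1.173) ≈ 0.1204. Since p ≥ 0.01, fail to reject H₀ (not significant) at α = 0.01.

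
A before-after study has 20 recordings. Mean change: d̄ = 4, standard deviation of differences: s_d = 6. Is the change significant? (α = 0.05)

t = d̄/(s_d/√n) = 4/(6/√20) = 2.981. df = 19, critical t = ±2.093. Reject H₀.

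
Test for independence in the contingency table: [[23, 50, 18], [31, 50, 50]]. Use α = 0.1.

χ² = 9.34. df = 2, critical = 4.605. Reject H₀. Variables are dependent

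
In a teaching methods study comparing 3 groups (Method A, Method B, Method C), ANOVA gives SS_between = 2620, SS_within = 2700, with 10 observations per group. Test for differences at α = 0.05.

df_between = 2, df_within = 27. F = MS_between/MS_within = 1310.0/100.0 = 13.1. F_crit ≈ 3.354. Reject H₀. At least one mean differs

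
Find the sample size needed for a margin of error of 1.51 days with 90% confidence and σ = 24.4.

n = (z*σ/E)² = (1.645×24.4/1.51)² = 706.6 → n = 707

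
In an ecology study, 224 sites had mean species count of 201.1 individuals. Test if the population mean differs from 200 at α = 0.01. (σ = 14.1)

z = (x̄ - μ₀)/(σ/√n) = (201.1 - 200)/(14.1/√224) = 1.168. Critical value: ±2.576. Since |1.168| ≤ 2.576, Fail to reject H₀.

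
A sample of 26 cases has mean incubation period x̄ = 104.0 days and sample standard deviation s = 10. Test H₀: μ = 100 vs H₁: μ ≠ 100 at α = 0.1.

t = (x̄ - μ₀)/(s/√n) = (104.0 - 100)/(10/√26) = 2.04. df = 25, critical t = ±1.708. Reject H₀.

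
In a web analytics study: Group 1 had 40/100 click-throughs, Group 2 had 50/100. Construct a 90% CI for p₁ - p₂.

p̂₁ = 0.4, p̂₂ = 0.5. Difference = -0.1. CI = (-0.215, 0.015)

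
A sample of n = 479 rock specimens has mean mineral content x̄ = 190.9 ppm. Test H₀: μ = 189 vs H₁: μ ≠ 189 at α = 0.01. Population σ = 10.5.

z = (x̄ - μ₀)/(σ/√n) = (190.9 - 189)/(10.5/√479) = 3.96. Critical value: ±2.576. Since |3.96| > 2.576, Reject H₀.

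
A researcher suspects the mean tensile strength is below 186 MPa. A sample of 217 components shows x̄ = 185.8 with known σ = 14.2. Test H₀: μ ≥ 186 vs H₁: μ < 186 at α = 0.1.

z = -0.207. Critical value: -1.28. Fail to reject H₀.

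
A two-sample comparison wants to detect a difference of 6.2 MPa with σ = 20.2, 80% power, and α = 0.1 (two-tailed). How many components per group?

n per group = 2(z_α/2 + z_β)²σ²/d² = 2×(1.645 + 0.84)²×20.2²/6.2² = 131.1 → n = 132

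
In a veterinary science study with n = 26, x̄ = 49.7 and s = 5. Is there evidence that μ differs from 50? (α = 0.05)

t = (x̄ - μ₀)/(s/√n) = (49.7 - 50)/(5/√26) = -0.306. df = 25, critical t = ±2.06. Fail to reject H₀.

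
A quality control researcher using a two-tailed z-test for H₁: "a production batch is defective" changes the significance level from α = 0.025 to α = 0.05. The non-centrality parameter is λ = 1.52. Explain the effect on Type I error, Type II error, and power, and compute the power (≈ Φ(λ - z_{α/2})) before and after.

Increasing α from 0.025 to 0.05:
• Type I error rate increases (α is the Type I rate by definition).
• Critical value moves from z_{α/2} = 2.241 to 1.96, so power = Φ(λ - z_{α/2}) goes from Φ(1.52 - 2.241) = 0.235 to Φ(1.52 - 1.96) = 0.33.
• Type II error rate β = 1 - power therefore decreases (0.765 → 0.67).
Appropriate when false negatives are costly — here, shipping a defective batch — faulty products reach customers.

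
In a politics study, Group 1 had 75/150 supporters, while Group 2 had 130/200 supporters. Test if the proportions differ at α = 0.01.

p̂₁ = 0.5, p̂₂ = 0.65, pooled p̂ = 0.586. z = -2.819. Critical: ±2.576. Reject H₀.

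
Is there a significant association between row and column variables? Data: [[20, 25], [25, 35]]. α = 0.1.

χ² = 0.081. df = 1, critical = 2.706. Fail to reject H₀. No evidence of dependence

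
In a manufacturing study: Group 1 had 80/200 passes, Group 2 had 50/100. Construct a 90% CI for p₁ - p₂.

p̂₁ = 0.4, p̂₂ = 0.5. Difference = -0.1. CI = (-0.2, 0.0)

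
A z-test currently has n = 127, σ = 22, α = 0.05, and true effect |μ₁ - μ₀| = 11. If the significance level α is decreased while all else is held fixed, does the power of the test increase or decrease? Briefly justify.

Power decreases: a smaller α raises the critical value, so less of the H₁ sampling distribution falls in the rejection region.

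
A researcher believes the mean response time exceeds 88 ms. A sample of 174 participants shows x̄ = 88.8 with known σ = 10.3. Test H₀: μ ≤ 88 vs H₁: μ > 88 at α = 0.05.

z = 1.025. Critical value: 1.645. Fail to reject H₀.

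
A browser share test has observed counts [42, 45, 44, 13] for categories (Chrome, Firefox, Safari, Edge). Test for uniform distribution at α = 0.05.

Expected = 36 each. χ² = Σ(O-E)²/E = 19.722. df = 3, critical value = 7.815. Reject H₀.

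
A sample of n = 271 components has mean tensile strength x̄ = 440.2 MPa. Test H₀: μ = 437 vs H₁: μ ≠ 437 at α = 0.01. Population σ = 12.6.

z = (x̄ - μ₀)/(σ/√n) = (440.2 - 437)/(12.6/√271) = 4.181. Critical value: ±2.576. Since |4.181| > 2.576, Reject H₀.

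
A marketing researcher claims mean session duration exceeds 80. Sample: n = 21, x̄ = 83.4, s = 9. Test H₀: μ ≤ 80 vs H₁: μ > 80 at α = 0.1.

t = (83.4 - 80)/(9/√21) = 1.731, df = 20. Critical t = 1.325. Reject H₀.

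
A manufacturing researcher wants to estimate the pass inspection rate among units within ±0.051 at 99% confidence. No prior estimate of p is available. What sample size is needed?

Conservative approach: use p = 0.5 (maximizes p(1-p) = 0.25). n = z²(0.25)/E² = 2.576²×0.25/0.051² = 637.8 → n = 638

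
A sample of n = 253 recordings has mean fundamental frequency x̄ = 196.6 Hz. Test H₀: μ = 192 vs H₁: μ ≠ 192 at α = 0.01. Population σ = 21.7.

z = (x̄ - μ₀)/(σ/√n) = (196.6 - 192)/(21.7/√253) = 3.372. Critical value: ±2.576. Since |3.372| > 2.576, Reject H₀.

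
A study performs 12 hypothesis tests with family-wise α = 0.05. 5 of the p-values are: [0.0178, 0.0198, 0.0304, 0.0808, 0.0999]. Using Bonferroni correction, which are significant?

Bonferroni α = 0.05/12 = 0.00417. None of the given p-values are significant.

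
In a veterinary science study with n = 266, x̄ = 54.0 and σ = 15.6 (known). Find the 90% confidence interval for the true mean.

CI = x̄ ± z*(σ/√n) = 54.0 ± 1.645(15.6/√266) = 54.0 ± 1.57 = (52.43, 55.57)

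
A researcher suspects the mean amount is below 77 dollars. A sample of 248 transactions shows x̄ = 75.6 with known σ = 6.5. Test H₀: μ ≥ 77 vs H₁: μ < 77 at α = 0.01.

z = -3.392. Critical value: -2.33. Reject H₀.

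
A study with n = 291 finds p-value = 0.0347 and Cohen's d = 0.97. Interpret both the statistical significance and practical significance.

Statistically significant (p = 0.0347 < 0.05). Cohen's d = 0.97 indicates a large effect size. Both statistical and practical significance should be considered.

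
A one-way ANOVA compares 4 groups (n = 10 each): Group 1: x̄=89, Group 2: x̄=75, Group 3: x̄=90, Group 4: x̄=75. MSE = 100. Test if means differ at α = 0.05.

Grand mean = 82.25. SS_between = 2107.5, MS_between = 702.5. F = 7.025, F_crit ≈ 2.866. Reject H₀.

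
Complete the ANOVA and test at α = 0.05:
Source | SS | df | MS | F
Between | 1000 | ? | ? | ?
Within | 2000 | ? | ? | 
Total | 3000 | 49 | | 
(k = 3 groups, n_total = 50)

df_between = 2, df_within = 47. MS_between = 500.0, MS_within = 42.55. F = 11.75, F_crit ≈ 3.195. Reject H₀.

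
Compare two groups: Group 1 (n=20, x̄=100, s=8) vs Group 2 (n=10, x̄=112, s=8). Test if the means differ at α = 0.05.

Pooled sp = 8.0. t = -3.873, df = 28. Critical t = ±2.048. Reject H₀.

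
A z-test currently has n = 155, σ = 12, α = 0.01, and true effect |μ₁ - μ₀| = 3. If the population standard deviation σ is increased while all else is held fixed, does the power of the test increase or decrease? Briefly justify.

Power decreases: a larger σ inflates the standard error σ/√n, pulling the sampling distribution under H₁ back toward the critical value.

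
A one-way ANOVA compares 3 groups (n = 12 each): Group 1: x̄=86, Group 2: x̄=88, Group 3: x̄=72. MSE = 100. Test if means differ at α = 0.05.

Grand mean = 82.0. SS_between = 1824.0, MS_between = 912.0. F = 9.12, F_crit ≈ 3.285. Reject H₀.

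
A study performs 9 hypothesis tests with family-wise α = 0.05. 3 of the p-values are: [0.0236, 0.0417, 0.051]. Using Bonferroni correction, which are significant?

Bonferroni α = 0.05/9 = 0.00556. None of the given p-values are significant.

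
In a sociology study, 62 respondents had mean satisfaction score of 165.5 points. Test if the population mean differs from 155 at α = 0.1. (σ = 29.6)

z = (x̄ - μ₀)/(σ/√n) = (165.5 - 155)/(29.6/√62) = 2.793. Critical value: ±1.645. Since |2.793| > 1.645, Reject H₀.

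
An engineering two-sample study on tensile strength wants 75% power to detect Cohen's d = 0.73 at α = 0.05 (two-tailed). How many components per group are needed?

z_{α/2} = 1.96, z_β = Φ⁻¹(0.75) = 0.674. For medium effect (d = 0.73): n per group = 2(z_{α/2} + z_β)²/d² = 2(1.96 + 0.674)²/0.73² = 26.04 → 27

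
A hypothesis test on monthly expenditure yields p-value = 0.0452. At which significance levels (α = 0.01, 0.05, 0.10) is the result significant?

p = 0.0452. Significant at: α = 0.05, 0.1.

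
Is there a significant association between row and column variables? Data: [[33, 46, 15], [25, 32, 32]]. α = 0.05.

χ² = 9.636. df = 2, critical = 5.991. Reject H₀. Variables are dependent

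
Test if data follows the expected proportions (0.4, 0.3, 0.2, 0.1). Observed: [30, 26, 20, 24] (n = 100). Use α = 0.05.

Expected: [40.0, 30.0, 20.0, 10.0]. χ² = 22.633. df = 3, critical = 7.815. Reject H₀.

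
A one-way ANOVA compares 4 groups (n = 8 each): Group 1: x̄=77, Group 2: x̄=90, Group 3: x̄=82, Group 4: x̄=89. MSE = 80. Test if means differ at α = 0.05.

Grand mean = 84.5. SS_between = 904.0, MS_between = 301.33. F = 3.767, F_crit ≈ 2.947. Reject H₀.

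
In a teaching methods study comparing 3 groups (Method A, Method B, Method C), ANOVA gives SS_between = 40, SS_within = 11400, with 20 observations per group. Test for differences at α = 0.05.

df_between = 2, df_within = 57. F = MS_between/MS_within = 20.0/200.0 = 0.1. F_crit ≈ 3.159. Fail to reject H₀.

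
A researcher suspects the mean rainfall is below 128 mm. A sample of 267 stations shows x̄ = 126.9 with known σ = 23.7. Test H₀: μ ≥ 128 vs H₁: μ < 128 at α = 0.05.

z = -0.758. Critical value: -1.645. Fail to reject H₀.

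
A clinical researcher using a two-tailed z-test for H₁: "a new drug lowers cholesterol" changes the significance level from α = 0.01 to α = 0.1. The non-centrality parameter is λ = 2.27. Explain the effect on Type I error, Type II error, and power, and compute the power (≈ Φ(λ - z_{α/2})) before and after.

Increasing α from 0.01 to 0.1:
• Type I error rate increases (α is the Type I rate by definition).
• Critical value moves from z_{α/2} = 2.576 to 1.645, so power = Φ(λ - z_{α/2}) goes from Φ(2.27 - 2.576) = 0.38 to Φ(2.27 - 1.645) = 0.734.
• Type II error rate β = 1 - power therefore decreases (0.62 → 0.266).
Appropriate when false negatives are costly — here, shelving an effective drug — patients miss out on a treatment that would have helped.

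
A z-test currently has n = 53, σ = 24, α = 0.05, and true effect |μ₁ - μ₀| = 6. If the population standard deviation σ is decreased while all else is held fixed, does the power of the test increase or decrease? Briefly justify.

Power increases: a smaller σ shrinks the standard error σ/√n, moving the sampling distribution under H₁ further from the critical value.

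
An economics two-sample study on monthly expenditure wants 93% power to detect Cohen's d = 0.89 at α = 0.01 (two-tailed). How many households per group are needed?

z_{α/2} = 2.576, z_β = Φ⁻¹(0.93) = 1.476. For large effect (d = 0.89): n per group = 2(z_{α/2} + z_β)²/d² = 2(2.576 + 1.476)²/0.89² = 41.5 → 42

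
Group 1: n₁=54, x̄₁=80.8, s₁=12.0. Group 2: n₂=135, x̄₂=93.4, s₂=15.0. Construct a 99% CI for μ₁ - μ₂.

Difference = -12.6. SE = √(12.0²/54 + 15.0²/135) = 2.082. CI = (-17.96, -7.24)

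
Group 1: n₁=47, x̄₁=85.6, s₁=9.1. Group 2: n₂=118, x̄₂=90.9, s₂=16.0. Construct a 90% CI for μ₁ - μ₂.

Difference = -5.3. SE = √(9.1²/47 + 16.0²/118) = 1.983. CI = (-8.56, -2.04)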